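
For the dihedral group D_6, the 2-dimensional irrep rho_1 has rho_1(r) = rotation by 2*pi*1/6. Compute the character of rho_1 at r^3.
chi_{rho_1}(r^3) = 2*cos(2*pi*1*3/6) = -2

Justification: rho_1(r^3) is rotation by angle 2*pi*1*3/6, whose trace is 2*cos(2*pi*1*3/6) = -2.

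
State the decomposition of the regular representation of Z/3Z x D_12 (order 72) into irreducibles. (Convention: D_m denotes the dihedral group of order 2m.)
Each irreducible V_i of dimension d_i appears with multiplicity d_i, i.e. rho_reg = (direct sum over all irreducibles V_i) d_i V_i. The irreducible dimensions for Z/3Z x D_12 are 1, 1, 1, 1, 1, 1, 1, 1, 1, 1, 1, 1, 2, 2, 2, 2, 2, 2, 2, 2, 2, 2, 2, 2, 2, 2, 2: 12 irreducibles of dimension 1, each with multiplicity 1; 15 irreducibles of dimension 2, each with multiplicity 2. Total dimension 12*1*1 + 15*2*2 = 72 = |G|.

Argument: General theorem: in the regular representation of a finite group G, each irreducible appears with multiplicity equal to its dimension. Check: dim(rho_reg) = sum d_i^2 = 1 + 1 + 1 + 1 + 1 + 1 + 1 + 1 + 1 + 1 + 1 + 1 + 4 + 4 + 4 + 4 + 4 + 4 + 4 + 4 + 4 + 4 + 4 + 4 + 4 + 4 + 4 = 72 = |G|.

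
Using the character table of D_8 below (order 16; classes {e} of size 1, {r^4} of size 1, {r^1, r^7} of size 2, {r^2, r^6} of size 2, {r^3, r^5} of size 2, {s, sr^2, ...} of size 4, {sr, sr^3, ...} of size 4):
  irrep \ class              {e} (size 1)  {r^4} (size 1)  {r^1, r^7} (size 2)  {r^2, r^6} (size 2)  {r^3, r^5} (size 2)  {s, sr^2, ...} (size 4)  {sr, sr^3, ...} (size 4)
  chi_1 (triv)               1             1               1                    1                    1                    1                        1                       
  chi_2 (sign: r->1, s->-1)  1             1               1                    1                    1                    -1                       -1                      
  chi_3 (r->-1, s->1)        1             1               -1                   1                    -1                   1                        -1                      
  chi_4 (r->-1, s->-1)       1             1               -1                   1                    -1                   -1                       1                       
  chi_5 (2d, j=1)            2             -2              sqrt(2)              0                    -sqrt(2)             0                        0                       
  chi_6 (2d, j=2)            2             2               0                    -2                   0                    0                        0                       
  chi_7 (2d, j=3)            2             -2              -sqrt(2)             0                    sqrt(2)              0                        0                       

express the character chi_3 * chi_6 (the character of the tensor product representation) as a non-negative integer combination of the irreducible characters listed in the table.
chi_3 tensor chi_6 = chi_6 (all other irreducibles have multiplicity 0).

Explanation: The character of a tensor product is the pointwise product (chi_3 * chi_6)(C) = chi_3(C) * chi_6(C):
  {e}: (1)*(2), {r^4}: (1)*(2), {r^1, r^7}: (-1)*(0), {r^2, r^6}: (1)*(-2), {r^3, r^5}: (-1)*(0), {s, sr^2, ...}: (1)*(0), {sr, sr^3, ...}: (-1)*(0)
so (chi_3 * chi_6) takes values
  {e} -> 2, {r^4} -> 2, {r^1, r^7} -> 0, {r^2, r^6} -> -2, {r^3, r^5} -> 0, {s, sr^2, ...} -> 0, {sr, sr^3, ...} -> 0.
Now take the inner product of this character with each irreducible chi from the table, <chi_3*chi_6, chi> = (1/16) sum_C |C| (chi_3*chi_6)(C) conj(chi(C)):
  <chi_3*chi_6, chi_1> = (1/16)[1*(2)*conj(1) + 1*(2)*conj(1) + 2*(0)*conj(1) + 2*(-2)*conj(1) + 2*(0)*conj(1) + 4*(0)*conj(1) + 4*(0)*conj(1)]
      = (1/16)[(2) + (2) + (0) + (-4) + (0) + (0) + (0)] = 0/16 = 0
  <chi_3*chi_6, chi_2> = (1/16)[1*(2)*conj(1) + 1*(2)*conj(1) + 2*(0)*conj(1) + 2*(-2)*conj(1) + 2*(0)*conj(1) + 4*(0)*conj(-1) + 4*(0)*conj(-1)]
      = (1/16)[(2) + (2) + (0) + (-4) + (0) + (0) + (0)] = 0/16 = 0
  <chi_3*chi_6, chi_3> = (1/16)[1*(2)*conj(1) + 1*(2)*conj(1) + 2*(0)*conj(-1) + 2*(-2)*conj(1) + 2*(0)*conj(-1) + 4*(0)*conj(1) + 4*(0)*conj(-1)]
      = (1/16)[(2) + (2) + (0) + (-4) + (0) + (0) + (0)] = 0/16 = 0
  <chi_3*chi_6, chi_4> = (1/16)[1*(2)*conj(1) + 1*(2)*conj(1) + 2*(0)*conj(-1) + 2*(-2)*conj(1) + 2*(0)*conj(-1) + 4*(0)*conj(-1) + 4*(0)*conj(1)]
      = (1/16)[(2) + (2) + (0) + (-4) + (0) + (0) + (0)] = 0/16 = 0
  <chi_3*chi_6, chi_5> = (1/16)[1*(2)*conj(2) + 1*(2)*conj(-2) + 2*(0)*conj(sqrt(2)) + 2*(-2)*conj(0) + 2*(0)*conj(-sqrt(2)) + 4*(0)*conj(0) + 4*(0)*conj(0)]
      = (1/16)[(4) + (-4) + (0) + (0) + (0) + (0) + (0)] = 0/16 = 0
  <chi_3*chi_6, chi_6> = (1/16)[1*(2)*conj(2) + 1*(2)*conj(2) + 2*(0)*conj(0) + 2*(-2)*conj(-2) + 2*(0)*conj(0) + 4*(0)*conj(0) + 4*(0)*conj(0)]
      = (1/16)[(4) + (4) + (0) + (8) + (0) + (0) + (0)] = 16/16 = 1
  <chi_3*chi_6, chi_7> = (1/16)[1*(2)*conj(2) + 1*(2)*conj(-2) + 2*(0)*conj(-sqrt(2)) + 2*(-2)*conj(0) + 2*(0)*conj(sqrt(2)) + 4*(0)*conj(0) + 4*(0)*conj(0)]
      = (1/16)[(4) + (-4) + (0) + (0) + (0) + (0) + (0)] = 0/16 = 0
Hence the multiplicities are chi_6: 1. Dimension check: dim(chi_3)*dim(chi_6) = 1*2 = 2 and sum (mult * dim) = 1*2 = 2.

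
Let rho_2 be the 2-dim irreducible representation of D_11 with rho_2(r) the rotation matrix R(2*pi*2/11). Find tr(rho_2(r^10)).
chi_{rho_2}(r^10) = 2*cos(2*pi*2*10/11) = 2*cos(4*pi/11)

Solution. rho_2(r^10) is rotation by angle 2*pi*2*10/11, whose trace is 2*cos(2*pi*2*10/11) = 2*cos(4*pi/11).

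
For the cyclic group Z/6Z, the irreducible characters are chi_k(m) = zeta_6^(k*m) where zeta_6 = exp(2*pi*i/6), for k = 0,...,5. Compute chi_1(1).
chi_1(1) = zeta_6^1 = exp(I*pi/3)

Solution. chi_1(1) = zeta_6^(1*1) = zeta_6^1. Since zeta_6^6 = 1, this equals zeta_6^1 = exp(2*pi*i*1/6) = exp(I*pi/3).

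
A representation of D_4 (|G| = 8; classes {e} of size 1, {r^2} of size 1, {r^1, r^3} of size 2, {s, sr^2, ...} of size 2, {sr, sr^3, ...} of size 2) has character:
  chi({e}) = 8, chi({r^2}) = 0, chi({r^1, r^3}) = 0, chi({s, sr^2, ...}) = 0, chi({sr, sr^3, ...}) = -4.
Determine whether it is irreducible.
Not irreducible (reducible): <chi, chi> = 12 > 1.

Details: <chi, chi> = (1/|G|) sum_C |C| * |chi(C)|^2 = (1/8)[1*|8|^2 + 1*|0|^2 + 2*|0|^2 + 2*|0|^2 + 2*|-4|^2]
  = (1/8)[(64) + (0) + (0) + (0) + (32)] = 96/8 = 12.
A character is irreducible iff <chi, chi> = 1, so this representation is reducible.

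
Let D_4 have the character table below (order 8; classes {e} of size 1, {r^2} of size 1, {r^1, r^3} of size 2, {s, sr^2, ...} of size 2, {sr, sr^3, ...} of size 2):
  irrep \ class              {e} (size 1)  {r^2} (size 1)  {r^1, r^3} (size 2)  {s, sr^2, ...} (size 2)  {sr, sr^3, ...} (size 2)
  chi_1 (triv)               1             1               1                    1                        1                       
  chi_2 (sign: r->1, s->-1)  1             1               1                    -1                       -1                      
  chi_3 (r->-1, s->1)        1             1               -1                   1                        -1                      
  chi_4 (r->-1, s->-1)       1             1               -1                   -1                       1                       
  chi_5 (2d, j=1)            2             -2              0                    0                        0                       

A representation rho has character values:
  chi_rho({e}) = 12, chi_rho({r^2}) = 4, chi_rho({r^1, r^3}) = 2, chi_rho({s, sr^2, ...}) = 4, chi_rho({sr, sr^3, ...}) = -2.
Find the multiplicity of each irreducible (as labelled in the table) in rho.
Multiplicities: chi_1: 3, chi_2: 2, chi_3: 3, chi_4: 0, chi_5: 2.

Use <chi_rho, chi> = (1/|G|) sum_C |C| * chi_rho(C) * conj(chi(C)) with |G| = 8 for each irreducible chi in the table:
  <chi_rho, chi_1> = (1/8)[1*(12)*conj(1) + 1*(4)*conj(1) + 2*(2)*conj(1) + 2*(4)*conj(1) + 2*(-2)*conj(1)]
      = (1/8)[(12) + (4) + (4) + (8) + (-4)] = 24/8 = 3
  <chi_rho, chi_2> = (1/8)[1*(12)*conj(1) + 1*(4)*conj(1) + 2*(2)*conj(1) + 2*(4)*conj(-1) + 2*(-2)*conj(-1)]
      = (1/8)[(12) + (4) + (4) + (-8) + (4)] = 16/8 = 2
  <chi_rho, chi_3> = (1/8)[1*(12)*conj(1) + 1*(4)*conj(1) + 2*(2)*conj(-1) + 2*(4)*conj(1) + 2*(-2)*conj(-1)]
      = (1/8)[(12) + (4) + (-4) + (8) + (4)] = 24/8 = 3
  <chi_rho, chi_4> = (1/8)[1*(12)*conj(1) + 1*(4)*conj(1) + 2*(2)*conj(-1) + 2*(4)*conj(-1) + 2*(-2)*conj(1)]
      = (1/8)[(12) + (4) + (-4) + (-8) + (-4)] = 0/8 = 0
  <chi_rho, chi_5> = (1/8)[1*(12)*conj(2) + 1*(4)*conj(-2) + 2*(2)*conj(0) + 2*(4)*conj(0) + 2*(-2)*conj(0)]
      = (1/8)[(24) + (-8) + (0) + (0) + (0)] = 16/8 = 2
Dimension check: dim(rho) = sum (mult * dim) = 3*1 + 2*1 + 3*1 + 0*1 + 2*2 = 12 = chi_rho(e) = 12.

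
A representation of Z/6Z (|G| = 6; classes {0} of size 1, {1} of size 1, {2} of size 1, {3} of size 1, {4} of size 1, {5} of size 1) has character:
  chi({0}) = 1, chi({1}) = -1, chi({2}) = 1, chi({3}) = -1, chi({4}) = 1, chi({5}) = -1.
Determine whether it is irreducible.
Irreducible: <chi, chi> = 1.

Solution. <chi, chi> = (1/|G|) sum_C |C| * |chi(C)|^2 = (1/6)[1*|1|^2 + 1*|-1|^2 + 1*|1|^2 + 1*|-1|^2 + 1*|1|^2 + 1*|-1|^2]
  = (1/6)[(1) + (1) + (1) + (1) + (1) + (1)] = 6/6 = 1.
(Exp terms are combined using exp(i*s)*conj(exp(i*t)) = exp(i*(s-t)), and sums of them are collapsed using the identity that for every m > 1 the m distinct m-th roots of unity sum to 0, e.g. 1 + exp(2*I*pi/3) + exp(-2*I*pi/3) = 0.)
A character is irreducible iff <chi, chi> = 1, so this representation is irreducible.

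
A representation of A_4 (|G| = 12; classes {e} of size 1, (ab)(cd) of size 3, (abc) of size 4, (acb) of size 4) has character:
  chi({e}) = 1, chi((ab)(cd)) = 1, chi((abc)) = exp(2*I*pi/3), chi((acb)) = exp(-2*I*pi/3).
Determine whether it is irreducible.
Irreducible: <chi, chi> = 1.

Working: <chi, chi> = (1/|G|) sum_C |C| * |chi(C)|^2 = (1/12)[1*|1|^2 + 3*|1|^2 + 4*|exp(2*I*pi/3)|^2 + 4*|exp(-2*I*pi/3)|^2]
  = (1/12)[(1) + (3) + (4) + (4)] = 12/12 = 1.
(Exp terms are combined using exp(i*s)*conj(exp(i*t)) = exp(i*(s-t)), and sums of them are collapsed using the identity that for every m > 1 the m distinct m-th roots of unity sum to 0, e.g. 1 + exp(2*I*pi/3) + exp(-2*I*pi/3) = 0.)
A character is irreducible iff <chi, chi> = 1, so this representation is irreducible.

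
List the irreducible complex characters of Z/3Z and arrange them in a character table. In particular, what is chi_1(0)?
Character table of Z/3Z (irreps indexed chi_0,...,chi_2 with chi_k(m) = zeta_3^(k*m), zeta_3 = exp(2*pi*i/3)):
  irrep \ class  {0} (size 1)  {1} (size 1)    {2} (size 1)  
  chi_0          1             1               1             
  chi_1          1             exp(2*I*pi/3)   exp(-2*I*pi/3)
  chi_2          1             exp(-2*I*pi/3)  exp(2*I*pi/3) 

Spot check: chi_1(0) = zeta_3^(1*0) = zeta_3^0 = 1.

Proof sketch: Z/3Z is abelian, so all 3 irreducible complex representations are 1-dimensional. They are given by chi_k(m) = zeta_3^(k*m) for k = 0,...,2. Row orthogonality: sum_m chi_k(m) conj(chi_l(m)) = 3 * [k = l].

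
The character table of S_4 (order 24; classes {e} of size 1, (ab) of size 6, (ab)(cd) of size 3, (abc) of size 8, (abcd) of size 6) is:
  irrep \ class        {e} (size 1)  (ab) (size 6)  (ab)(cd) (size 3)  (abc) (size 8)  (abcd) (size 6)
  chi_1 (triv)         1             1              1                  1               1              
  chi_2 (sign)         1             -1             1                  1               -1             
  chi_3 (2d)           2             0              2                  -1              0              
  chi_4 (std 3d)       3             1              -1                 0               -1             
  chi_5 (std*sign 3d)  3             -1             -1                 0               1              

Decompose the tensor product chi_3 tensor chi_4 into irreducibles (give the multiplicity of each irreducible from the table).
chi_3 tensor chi_4 = chi_4 + chi_5 (all other irreducibles have multiplicity 0).

Details: The character of a tensor product is the pointwise product (chi_3 * chi_4)(C) = chi_3(C) * chi_4(C):
  {e}: (2)*(3), (ab): (0)*(1), (ab)(cd): (2)*(-1), (abc): (-1)*(0), (abcd): (0)*(-1)
so (chi_3 * chi_4) takes values
  {e} -> 6, (ab) -> 0, (ab)(cd) -> -2, (abc) -> 0, (abcd) -> 0.
Now take the inner product of this character with each irreducible chi from the table, <chi_3*chi_4, chi> = (1/24) sum_C |C| (chi_3*chi_4)(C) conj(chi(C)):
  <chi_3*chi_4, chi_1> = (1/24)[1*(6)*conj(1) + 6*(0)*conj(1) + 3*(-2)*conj(1) + 8*(0)*conj(1) + 6*(0)*conj(1)]
      = (1/24)[(6) + (0) + (-6) + (0) + (0)] = 0/24 = 0
  <chi_3*chi_4, chi_2> = (1/24)[1*(6)*conj(1) + 6*(0)*conj(-1) + 3*(-2)*conj(1) + 8*(0)*conj(1) + 6*(0)*conj(-1)]
      = (1/24)[(6) + (0) + (-6) + (0) + (0)] = 0/24 = 0
  <chi_3*chi_4, chi_3> = (1/24)[1*(6)*conj(2) + 6*(0)*conj(0) + 3*(-2)*conj(2) + 8*(0)*conj(-1) + 6*(0)*conj(0)]
      = (1/24)[(12) + (0) + (-12) + (0) + (0)] = 0/24 = 0
  <chi_3*chi_4, chi_4> = (1/24)[1*(6)*conj(3) + 6*(0)*conj(1) + 3*(-2)*conj(-1) + 8*(0)*conj(0) + 6*(0)*conj(-1)]
      = (1/24)[(18) + (0) + (6) + (0) + (0)] = 24/24 = 1
  <chi_3*chi_4, chi_5> = (1/24)[1*(6)*conj(3) + 6*(0)*conj(-1) + 3*(-2)*conj(-1) + 8*(0)*conj(0) + 6*(0)*conj(1)]
      = (1/24)[(18) + (0) + (6) + (0) + (0)] = 24/24 = 1
Hence the multiplicities are chi_4: 1, chi_5: 1. Dimension check: dim(chi_3)*dim(chi_4) = 2*3 = 6 and sum (mult * dim) = 1*3 + 1*3 = 6.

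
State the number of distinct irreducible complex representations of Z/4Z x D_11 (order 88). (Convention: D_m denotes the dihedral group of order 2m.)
28

Derivation: The number of irreducible complex representations of a finite group equals its number of conjugacy classes. For a direct product, #classes(G x H) = #classes(G) * #classes(H). Z/4Z has 4 classes (abelian), D_11 has 7 classes, so 4 * 7 = 28, so Z/4Z x D_11 (order 88) has exactly 28 irreducible complex representations.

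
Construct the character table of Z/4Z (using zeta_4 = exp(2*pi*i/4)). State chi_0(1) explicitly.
Character table of Z/4Z (irreps indexed chi_0,...,chi_3 with chi_k(m) = zeta_4^(k*m), zeta_4 = exp(2*pi*i/4)):
  irrep \ class  {0} (size 1)  {1} (size 1)  {2} (size 1)  {3} (size 1)
  chi_0          1             1             1             1           
  chi_1          1             I             -1            -I          
  chi_2          1             -1            1             -1          
  chi_3          1             -I            -1            I           

Spot check: chi_0(1) = zeta_4^(0*1) = zeta_4^0 = 1.

Derivation: Z/4Z is abelian, so all 4 irreducible complex representations are 1-dimensional. They are given by chi_k(m) = zeta_4^(k*m) for k = 0,...,3. Row orthogonality: sum_m chi_k(m) conj(chi_l(m)) = 4 * [k = l].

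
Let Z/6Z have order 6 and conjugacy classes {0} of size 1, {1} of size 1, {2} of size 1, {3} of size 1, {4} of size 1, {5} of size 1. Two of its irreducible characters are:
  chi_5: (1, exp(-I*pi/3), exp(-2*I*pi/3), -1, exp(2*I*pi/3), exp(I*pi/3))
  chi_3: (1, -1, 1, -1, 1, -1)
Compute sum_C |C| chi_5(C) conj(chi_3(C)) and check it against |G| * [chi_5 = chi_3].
Sum = 0; so <chi_5, chi_3> = 0 (distinct irreducibles are orthogonal).

Solution. Compute term by term over conjugacy classes (|C| * chi_5(C) * conj(chi_3(C))):
  1*(1)*conj(1) + 1*(exp(-I*pi/3))*conj(-1) + 1*(exp(-2*I*pi/3))*conj(1) + 1*(-1)*conj(-1) + 1*(exp(2*I*pi/3))*conj(1) + 1*(exp(I*pi/3))*conj(-1)
  = (1) + (-exp(-I*pi/3)) + (exp(-2*I*pi/3)) + (1) + (exp(2*I*pi/3)) + (-exp(I*pi/3))
  = 0.
(Exp terms are combined using exp(i*s)*conj(exp(i*t)) = exp(i*(s-t)), and sums of them are collapsed using the identity that for every m > 1 the m distinct m-th roots of unity sum to 0, e.g. 1 + exp(2*I*pi/3) + exp(-2*I*pi/3) = 0.)
Dividing by |G| = 6 gives 0/6 = 0, matching the row-orthogonality relation <chi_5, chi_3> = [chi_5 = chi_3].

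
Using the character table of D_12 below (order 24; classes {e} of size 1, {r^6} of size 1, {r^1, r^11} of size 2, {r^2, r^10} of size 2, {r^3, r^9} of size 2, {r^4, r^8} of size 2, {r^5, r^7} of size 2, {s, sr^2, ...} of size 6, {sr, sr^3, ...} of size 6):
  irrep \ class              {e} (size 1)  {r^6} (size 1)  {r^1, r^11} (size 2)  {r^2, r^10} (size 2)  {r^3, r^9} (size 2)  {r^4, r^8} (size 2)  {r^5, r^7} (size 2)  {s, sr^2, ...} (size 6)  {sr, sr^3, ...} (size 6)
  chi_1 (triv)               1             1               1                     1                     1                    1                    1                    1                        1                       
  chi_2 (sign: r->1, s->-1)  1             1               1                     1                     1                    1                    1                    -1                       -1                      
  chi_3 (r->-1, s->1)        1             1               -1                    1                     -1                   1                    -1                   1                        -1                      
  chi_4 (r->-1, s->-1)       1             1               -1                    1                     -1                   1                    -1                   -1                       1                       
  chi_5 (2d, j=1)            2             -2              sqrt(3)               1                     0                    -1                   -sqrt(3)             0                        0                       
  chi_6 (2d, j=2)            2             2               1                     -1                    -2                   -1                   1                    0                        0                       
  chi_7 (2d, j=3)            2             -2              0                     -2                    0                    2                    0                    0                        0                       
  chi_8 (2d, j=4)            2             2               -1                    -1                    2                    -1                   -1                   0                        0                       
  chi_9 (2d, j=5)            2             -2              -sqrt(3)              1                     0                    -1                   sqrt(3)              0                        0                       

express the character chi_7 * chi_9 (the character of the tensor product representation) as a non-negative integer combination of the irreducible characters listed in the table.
chi_7 tensor chi_9 = chi_6 + chi_8 (all other irreducibles have multiplicity 0).

Argument: The character of a tensor product is the pointwise product (chi_7 * chi_9)(C) = chi_7(C) * chi_9(C):
  {e}: (2)*(2), {r^6}: (-2)*(-2), {r^1, r^11}: (0)*(-sqrt(3)), {r^2, r^10}: (-2)*(1), {r^3, r^9}: (0)*(0), {r^4, r^8}: (2)*(-1), {r^5, r^7}: (0)*(sqrt(3)), {s, sr^2, ...}: (0)*(0), {sr, sr^3, ...}: (0)*(0)
so (chi_7 * chi_9) takes values
  {e} -> 4, {r^6} -> 4, {r^1, r^11} -> 0, {r^2, r^10} -> -2, {r^3, r^9} -> 0, {r^4, r^8} -> -2, {r^5, r^7} -> 0, {s, sr^2, ...} -> 0, {sr, sr^3, ...} -> 0.
Now take the inner product of this character with each irreducible chi from the table, <chi_7*chi_9, chi> = (1/24) sum_C |C| (chi_7*chi_9)(C) conj(chi(C)):
  <chi_7*chi_9, chi_1> = (1/24)[1*(4)*conj(1) + 1*(4)*conj(1) + 2*(0)*conj(1) + 2*(-2)*conj(1) + 2*(0)*conj(1) + 2*(-2)*conj(1) + 2*(0)*conj(1) + 6*(0)*conj(1) + 6*(0)*conj(1)]
      = (1/24)[(4) + (4) + (0) + (-4) + (0) + (-4) + (0) + (0) + (0)] = 0/24 = 0
  <chi_7*chi_9, chi_2> = (1/24)[1*(4)*conj(1) + 1*(4)*conj(1) + 2*(0)*conj(1) + 2*(-2)*conj(1) + 2*(0)*conj(1) + 2*(-2)*conj(1) + 2*(0)*conj(1) + 6*(0)*conj(-1) + 6*(0)*conj(-1)]
      = (1/24)[(4) + (4) + (0) + (-4) + (0) + (-4) + (0) + (0) + (0)] = 0/24 = 0
  <chi_7*chi_9, chi_3> = (1/24)[1*(4)*conj(1) + 1*(4)*conj(1) + 2*(0)*conj(-1) + 2*(-2)*conj(1) + 2*(0)*conj(-1) + 2*(-2)*conj(1) + 2*(0)*conj(-1) + 6*(0)*conj(1) + 6*(0)*conj(-1)]
      = (1/24)[(4) + (4) + (0) + (-4) + (0) + (-4) + (0) + (0) + (0)] = 0/24 = 0
  <chi_7*chi_9, chi_4> = (1/24)[1*(4)*conj(1) + 1*(4)*conj(1) + 2*(0)*conj(-1) + 2*(-2)*conj(1) + 2*(0)*conj(-1) + 2*(-2)*conj(1) + 2*(0)*conj(-1) + 6*(0)*conj(-1) + 6*(0)*conj(1)]
      = (1/24)[(4) + (4) + (0) + (-4) + (0) + (-4) + (0) + (0) + (0)] = 0/24 = 0
  <chi_7*chi_9, chi_5> = (1/24)[1*(4)*conj(2) + 1*(4)*conj(-2) + 2*(0)*conj(sqrt(3)) + 2*(-2)*conj(1) + 2*(0)*conj(0) + 2*(-2)*conj(-1) + 2*(0)*conj(-sqrt(3)) + 6*(0)*conj(0) + 6*(0)*conj(0)]
      = (1/24)[(8) + (-8) + (0) + (-4) + (0) + (4) + (0) + (0) + (0)] = 0/24 = 0
  <chi_7*chi_9, chi_6> = (1/24)[1*(4)*conj(2) + 1*(4)*conj(2) + 2*(0)*conj(1) + 2*(-2)*conj(-1) + 2*(0)*conj(-2) + 2*(-2)*conj(-1) + 2*(0)*conj(1) + 6*(0)*conj(0) + 6*(0)*conj(0)]
      = (1/24)[(8) + (8) + (0) + (4) + (0) + (4) + (0) + (0) + (0)] = 24/24 = 1
  <chi_7*chi_9, chi_7> = (1/24)[1*(4)*conj(2) + 1*(4)*conj(-2) + 2*(0)*conj(0) + 2*(-2)*conj(-2) + 2*(0)*conj(0) + 2*(-2)*conj(2) + 2*(0)*conj(0) + 6*(0)*conj(0) + 6*(0)*conj(0)]
      = (1/24)[(8) + (-8) + (0) + (8) + (0) + (-8) + (0) + (0) + (0)] = 0/24 = 0
  <chi_7*chi_9, chi_8> = (1/24)[1*(4)*conj(2) + 1*(4)*conj(2) + 2*(0)*conj(-1) + 2*(-2)*conj(-1) + 2*(0)*conj(2) + 2*(-2)*conj(-1) + 2*(0)*conj(-1) + 6*(0)*conj(0) + 6*(0)*conj(0)]
      = (1/24)[(8) + (8) + (0) + (4) + (0) + (4) + (0) + (0) + (0)] = 24/24 = 1
  <chi_7*chi_9, chi_9> = (1/24)[1*(4)*conj(2) + 1*(4)*conj(-2) + 2*(0)*conj(-sqrt(3)) + 2*(-2)*conj(1) + 2*(0)*conj(0) + 2*(-2)*conj(-1) + 2*(0)*conj(sqrt(3)) + 6*(0)*conj(0) + 6*(0)*conj(0)]
      = (1/24)[(8) + (-8) + (0) + (-4) + (0) + (4) + (0) + (0) + (0)] = 0/24 = 0
Hence the multiplicities are chi_6: 1, chi_8: 1. Dimension check: dim(chi_7)*dim(chi_9) = 2*2 = 4 and sum (mult * dim) = 1*2 + 1*2 = 4.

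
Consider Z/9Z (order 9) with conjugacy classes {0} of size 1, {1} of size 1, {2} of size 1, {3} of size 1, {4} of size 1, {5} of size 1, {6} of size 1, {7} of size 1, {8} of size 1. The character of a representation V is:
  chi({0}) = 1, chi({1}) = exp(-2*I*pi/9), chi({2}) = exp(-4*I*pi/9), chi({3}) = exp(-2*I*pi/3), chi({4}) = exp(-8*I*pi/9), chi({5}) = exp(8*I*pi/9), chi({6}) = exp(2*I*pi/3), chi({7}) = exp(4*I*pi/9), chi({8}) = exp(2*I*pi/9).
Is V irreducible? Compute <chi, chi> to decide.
Irreducible: <chi, chi> = 1.

Solution. <chi, chi> = (1/|G|) sum_C |C| * |chi(C)|^2 = (1/9)[1*|1|^2 + 1*|exp(-2*I*pi/9)|^2 + 1*|exp(-4*I*pi/9)|^2 + 1*|exp(-2*I*pi/3)|^2 + 1*|exp(-8*I*pi/9)|^2 + 1*|exp(8*I*pi/9)|^2 + 1*|exp(2*I*pi/3)|^2 + 1*|exp(4*I*pi/9)|^2 + 1*|exp(2*I*pi/9)|^2]
  = (1/9)[(1) + (1) + (1) + (1) + (1) + (1) + (1) + (1) + (1)] = 9/9 = 1.
(Exp terms are combined using exp(i*s)*conj(exp(i*t)) = exp(i*(s-t)), and sums of them are collapsed using the identity that for every m > 1 the m distinct m-th roots of unity sum to 0, e.g. 1 + exp(2*I*pi/3) + exp(-2*I*pi/3) = 0.)
A character is irreducible iff <chi, chi> = 1, so this representation is irreducible.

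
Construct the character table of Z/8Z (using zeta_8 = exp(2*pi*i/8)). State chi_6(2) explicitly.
Character table of Z/8Z (irreps indexed chi_0,...,chi_7 with chi_k(m) = zeta_8^(k*m), zeta_8 = exp(2*pi*i/8)):
  irrep \ class  {0} (size 1)  {1} (size 1)    {2} (size 1)  {3} (size 1)    {4} (size 1)  {5} (size 1)    {6} (size 1)  {7} (size 1)  
  chi_0          1             1               1             1               1             1               1             1             
  chi_1          1             exp(I*pi/4)     I             exp(3*I*pi/4)   -1            exp(-3*I*pi/4)  -I            exp(-I*pi/4)  
  chi_2          1             I               -1            -I              1             I               -1            -I            
  chi_3          1             exp(3*I*pi/4)   -I            exp(I*pi/4)     -1            exp(-I*pi/4)    I             exp(-3*I*pi/4)
  chi_4          1             -1              1             -1              1             -1              1             -1            
  chi_5          1             exp(-3*I*pi/4)  I             exp(-I*pi/4)    -1            exp(I*pi/4)     -I            exp(3*I*pi/4) 
  chi_6          1             -I              -1            I               1             -I              -1            I             
  chi_7          1             exp(-I*pi/4)    -I            exp(-3*I*pi/4)  -1            exp(3*I*pi/4)   I             exp(I*pi/4)   

Spot check: chi_6(2) = zeta_8^(6*2) = zeta_8^12 = -1.

Solution. Z/8Z is abelian, so all 8 irreducible complex representations are 1-dimensional. They are given by chi_k(m) = zeta_8^(k*m) for k = 0,...,7. Row orthogonality: sum_m chi_k(m) conj(chi_l(m)) = 8 * [k = l].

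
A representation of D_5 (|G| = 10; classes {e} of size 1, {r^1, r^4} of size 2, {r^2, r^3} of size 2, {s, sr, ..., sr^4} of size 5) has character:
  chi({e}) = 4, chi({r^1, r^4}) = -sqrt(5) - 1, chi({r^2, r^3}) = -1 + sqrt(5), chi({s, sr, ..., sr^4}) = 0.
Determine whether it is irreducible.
Not irreducible (reducible): <chi, chi> = 4 > 1.

Justification: <chi, chi> = (1/|G|) sum_C |C| * |chi(C)|^2 = (1/10)[1*|4|^2 + 2*|-sqrt(5) - 1|^2 + 2*|-1 + sqrt(5)|^2 + 5*|0|^2]
  = (1/10)[(16) + (4*sqrt(5) + 12) + (12 - 4*sqrt(5)) + (0)] = 40/10 = 4.
A character is irreducible iff <chi, chi> = 1, so this representation is reducible.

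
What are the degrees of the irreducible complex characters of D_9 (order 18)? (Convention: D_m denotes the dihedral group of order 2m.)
Dimensions: 1, 1, 2, 2, 2, 2

Justification: There are 6 irreducibles (= number of conjugacy classes). Their dimensions d_i satisfy sum d_i^2 = |G| = 18: 1 + 1 + 4 + 4 + 4 + 4 = 18.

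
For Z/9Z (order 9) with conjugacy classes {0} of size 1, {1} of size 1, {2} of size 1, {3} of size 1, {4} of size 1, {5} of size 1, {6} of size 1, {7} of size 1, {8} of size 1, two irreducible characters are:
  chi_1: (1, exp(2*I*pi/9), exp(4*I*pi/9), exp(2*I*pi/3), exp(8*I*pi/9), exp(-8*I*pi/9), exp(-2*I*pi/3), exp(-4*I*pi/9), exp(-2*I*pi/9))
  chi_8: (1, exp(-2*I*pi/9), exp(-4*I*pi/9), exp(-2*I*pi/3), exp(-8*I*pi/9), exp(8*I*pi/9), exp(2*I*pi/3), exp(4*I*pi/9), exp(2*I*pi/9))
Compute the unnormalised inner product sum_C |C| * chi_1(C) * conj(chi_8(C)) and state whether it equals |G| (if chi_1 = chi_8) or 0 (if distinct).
Sum = 0; so <chi_1, chi_8> = 0 (distinct irreducibles are orthogonal).

Working: Compute term by term over conjugacy classes (|C| * chi_1(C) * conj(chi_8(C))):
  1*(1)*conj(1) + 1*(exp(2*I*pi/9))*conj(exp(-2*I*pi/9)) + 1*(exp(4*I*pi/9))*conj(exp(-4*I*pi/9)) + 1*(exp(2*I*pi/3))*conj(exp(-2*I*pi/3)) + 1*(exp(8*I*pi/9))*conj(exp(-8*I*pi/9)) + 1*(exp(-8*I*pi/9))*conj(exp(8*I*pi/9)) + 1*(exp(-2*I*pi/3))*conj(exp(2*I*pi/3)) + 1*(exp(-4*I*pi/9))*conj(exp(4*I*pi/9)) + 1*(exp(-2*I*pi/9))*conj(exp(2*I*pi/9))
  = (1) + (exp(4*I*pi/9)) + (exp(8*I*pi/9)) + (exp(-2*I*pi/3)) + (exp(-2*I*pi/9)) + (exp(2*I*pi/9)) + (exp(2*I*pi/3)) + (exp(-8*I*pi/9)) + (exp(-4*I*pi/9))
  = 0.
(Exp terms are combined using exp(i*s)*conj(exp(i*t)) = exp(i*(s-t)), and sums of them are collapsed using the identity that for every m > 1 the m distinct m-th roots of unity sum to 0, e.g. 1 + exp(2*I*pi/3) + exp(-2*I*pi/3) = 0.)
Dividing by |G| = 9 gives 0/9 = 0, matching the row-orthogonality relation <chi_1, chi_8> = [chi_1 = chi_8].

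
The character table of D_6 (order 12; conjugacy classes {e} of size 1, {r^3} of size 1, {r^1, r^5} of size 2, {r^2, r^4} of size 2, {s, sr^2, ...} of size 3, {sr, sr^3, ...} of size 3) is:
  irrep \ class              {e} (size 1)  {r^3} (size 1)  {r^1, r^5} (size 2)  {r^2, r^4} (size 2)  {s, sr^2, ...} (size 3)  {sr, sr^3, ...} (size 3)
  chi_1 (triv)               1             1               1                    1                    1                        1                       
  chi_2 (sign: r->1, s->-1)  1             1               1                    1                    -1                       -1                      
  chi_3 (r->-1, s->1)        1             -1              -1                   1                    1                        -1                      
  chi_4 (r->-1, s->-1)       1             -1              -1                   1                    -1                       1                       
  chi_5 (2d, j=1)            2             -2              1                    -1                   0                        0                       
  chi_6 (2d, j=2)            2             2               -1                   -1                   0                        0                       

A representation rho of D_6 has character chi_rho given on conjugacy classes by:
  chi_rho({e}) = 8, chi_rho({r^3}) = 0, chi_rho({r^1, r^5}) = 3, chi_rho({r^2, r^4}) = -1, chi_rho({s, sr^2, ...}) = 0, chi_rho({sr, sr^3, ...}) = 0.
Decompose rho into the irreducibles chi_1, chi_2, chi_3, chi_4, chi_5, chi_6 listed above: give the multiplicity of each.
Multiplicities: chi_1: 1, chi_2: 1, chi_3: 0, chi_4: 0, chi_5: 2, chi_6: 1.

Derivation: Use <chi_rho, chi> = (1/|G|) sum_C |C| * chi_rho(C) * conj(chi(C)) with |G| = 12 for each irreducible chi in the table:
  <chi_rho, chi_1> = (1/12)[1*(8)*conj(1) + 1*(0)*conj(1) + 2*(3)*conj(1) + 2*(-1)*conj(1) + 3*(0)*conj(1) + 3*(0)*conj(1)]
      = (1/12)[(8) + (0) + (6) + (-2) + (0) + (0)] = 12/12 = 1
  <chi_rho, chi_2> = (1/12)[1*(8)*conj(1) + 1*(0)*conj(1) + 2*(3)*conj(1) + 2*(-1)*conj(1) + 3*(0)*conj(-1) + 3*(0)*conj(-1)]
      = (1/12)[(8) + (0) + (6) + (-2) + (0) + (0)] = 12/12 = 1
  <chi_rho, chi_3> = (1/12)[1*(8)*conj(1) + 1*(0)*conj(-1) + 2*(3)*conj(-1) + 2*(-1)*conj(1) + 3*(0)*conj(1) + 3*(0)*conj(-1)]
      = (1/12)[(8) + (0) + (-6) + (-2) + (0) + (0)] = 0/12 = 0
  <chi_rho, chi_4> = (1/12)[1*(8)*conj(1) + 1*(0)*conj(-1) + 2*(3)*conj(-1) + 2*(-1)*conj(1) + 3*(0)*conj(-1) + 3*(0)*conj(1)]
      = (1/12)[(8) + (0) + (-6) + (-2) + (0) + (0)] = 0/12 = 0
  <chi_rho, chi_5> = (1/12)[1*(8)*conj(2) + 1*(0)*conj(-2) + 2*(3)*conj(1) + 2*(-1)*conj(-1) + 3*(0)*conj(0) + 3*(0)*conj(0)]
      = (1/12)[(16) + (0) + (6) + (2) + (0) + (0)] = 24/12 = 2
  <chi_rho, chi_6> = (1/12)[1*(8)*conj(2) + 1*(0)*conj(2) + 2*(3)*conj(-1) + 2*(-1)*conj(-1) + 3*(0)*conj(0) + 3*(0)*conj(0)]
      = (1/12)[(16) + (0) + (-6) + (2) + (0) + (0)] = 12/12 = 1
Dimension check: dim(rho) = sum (mult * dim) = 1*1 + 1*1 + 0*1 + 0*1 + 2*2 + 1*2 = 8 = chi_rho(e) = 8.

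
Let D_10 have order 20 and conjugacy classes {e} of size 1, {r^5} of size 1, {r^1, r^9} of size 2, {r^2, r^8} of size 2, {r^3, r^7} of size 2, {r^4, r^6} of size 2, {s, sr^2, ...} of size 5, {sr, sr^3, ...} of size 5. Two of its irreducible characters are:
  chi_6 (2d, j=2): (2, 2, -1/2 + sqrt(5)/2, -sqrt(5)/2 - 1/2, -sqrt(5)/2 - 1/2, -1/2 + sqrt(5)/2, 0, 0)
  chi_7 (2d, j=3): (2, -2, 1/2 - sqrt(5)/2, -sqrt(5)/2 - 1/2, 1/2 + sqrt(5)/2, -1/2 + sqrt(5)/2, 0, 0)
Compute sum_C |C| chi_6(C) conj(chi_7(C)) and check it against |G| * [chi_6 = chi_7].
Sum = 0; so <chi_6, chi_7> = 0 (distinct irreducibles are orthogonal).

Compute term by term over conjugacy classes (|C| * chi_6(C) * conj(chi_7(C))):
  1*(2)*conj(2) + 1*(2)*conj(-2) + 2*(-1/2 + sqrt(5)/2)*conj(1/2 - sqrt(5)/2) + 2*(-sqrt(5)/2 - 1/2)*conj(-sqrt(5)/2 - 1/2) + 2*(-sqrt(5)/2 - 1/2)*conj(1/2 + sqrt(5)/2) + 2*(-1/2 + sqrt(5)/2)*conj(-1/2 + sqrt(5)/2) + 5*(0)*conj(0) + 5*(0)*conj(0)
  = (4) + (-4) + (-3 + sqrt(5)) + (sqrt(5) + 3) + (-3 - sqrt(5)) + (3 - sqrt(5)) + (0) + (0)
  = 0.
Dividing by |G| = 20 gives 0/20 = 0, matching the row-orthogonality relation <chi_6, chi_7> = [chi_6 = chi_7].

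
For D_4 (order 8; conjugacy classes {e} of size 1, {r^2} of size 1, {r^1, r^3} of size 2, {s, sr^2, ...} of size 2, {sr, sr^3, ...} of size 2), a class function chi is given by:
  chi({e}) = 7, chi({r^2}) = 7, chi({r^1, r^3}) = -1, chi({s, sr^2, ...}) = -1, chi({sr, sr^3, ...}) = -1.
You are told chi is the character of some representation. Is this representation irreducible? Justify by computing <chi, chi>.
Not irreducible (reducible): <chi, chi> = 13 > 1.

Reasoning: <chi, chi> = (1/|G|) sum_C |C| * |chi(C)|^2 = (1/8)[1*|7|^2 + 1*|7|^2 + 2*|-1|^2 + 2*|-1|^2 + 2*|-1|^2]
  = (1/8)[(49) + (49) + (2) + (2) + (2)] = 104/8 = 13.
A character is irreducible iff <chi, chi> = 1, so this representation is reducible.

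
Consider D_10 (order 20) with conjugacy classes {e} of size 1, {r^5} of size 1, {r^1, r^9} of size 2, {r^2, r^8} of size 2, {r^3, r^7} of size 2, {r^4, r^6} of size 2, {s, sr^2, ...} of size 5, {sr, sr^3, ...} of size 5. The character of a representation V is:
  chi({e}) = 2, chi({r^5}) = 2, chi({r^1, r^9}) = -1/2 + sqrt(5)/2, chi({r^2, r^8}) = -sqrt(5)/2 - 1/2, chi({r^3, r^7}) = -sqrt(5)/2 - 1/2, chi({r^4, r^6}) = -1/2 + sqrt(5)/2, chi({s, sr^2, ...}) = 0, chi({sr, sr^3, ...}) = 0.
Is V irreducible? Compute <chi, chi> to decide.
Irreducible: <chi, chi> = 1.

Solution. <chi, chi> = (1/|G|) sum_C |C| * |chi(C)|^2 = (1/20)[1*|2|^2 + 1*|2|^2 + 2*|-1/2 + sqrt(5)/2|^2 + 2*|-sqrt(5)/2 - 1/2|^2 + 2*|-sqrt(5)/2 - 1/2|^2 + 2*|-1/2 + sqrt(5)/2|^2 + 5*|0|^2 + 5*|0|^2]
  = (1/20)[(4) + (4) + (3 - sqrt(5)) + (sqrt(5) + 3) + (sqrt(5) + 3) + (3 - sqrt(5)) + (0) + (0)] = 20/20 = 1.
A character is irreducible iff <chi, chi> = 1, so this representation is irreducible.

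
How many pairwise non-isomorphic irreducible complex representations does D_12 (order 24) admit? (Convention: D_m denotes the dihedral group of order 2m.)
9

Explanation: The number of irreducible complex representations of a finite group equals its number of conjugacy classes. D_12 has 9 conjugacy classes (n/2 + 3 for n even), so D_12 (order 24) has exactly 9 irreducible complex representations.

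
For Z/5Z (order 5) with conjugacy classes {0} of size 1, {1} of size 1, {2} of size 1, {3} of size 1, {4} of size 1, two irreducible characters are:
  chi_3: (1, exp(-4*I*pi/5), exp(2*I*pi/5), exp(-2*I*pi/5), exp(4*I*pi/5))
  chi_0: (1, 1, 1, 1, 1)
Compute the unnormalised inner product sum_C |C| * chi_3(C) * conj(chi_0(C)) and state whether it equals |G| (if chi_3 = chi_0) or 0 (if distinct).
Sum = 0; so <chi_3, chi_0> = 0 (distinct irreducibles are orthogonal).

Proof sketch: Compute term by term over conjugacy classes (|C| * chi_3(C) * conj(chi_0(C))):
  1*(1)*conj(1) + 1*(exp(-4*I*pi/5))*conj(1) + 1*(exp(2*I*pi/5))*conj(1) + 1*(exp(-2*I*pi/5))*conj(1) + 1*(exp(4*I*pi/5))*conj(1)
  = (1) + (exp(-4*I*pi/5)) + (exp(2*I*pi/5)) + (exp(-2*I*pi/5)) + (exp(4*I*pi/5))
  = 0.
(Exp terms are combined using exp(i*s)*conj(exp(i*t)) = exp(i*(s-t)), and sums of them are collapsed using the identity that for every m > 1 the m distinct m-th roots of unity sum to 0, e.g. 1 + exp(2*I*pi/3) + exp(-2*I*pi/3) = 0.)
Dividing by |G| = 5 gives 0/5 = 0, matching the row-orthogonality relation <chi_3, chi_0> = [chi_3 = chi_0].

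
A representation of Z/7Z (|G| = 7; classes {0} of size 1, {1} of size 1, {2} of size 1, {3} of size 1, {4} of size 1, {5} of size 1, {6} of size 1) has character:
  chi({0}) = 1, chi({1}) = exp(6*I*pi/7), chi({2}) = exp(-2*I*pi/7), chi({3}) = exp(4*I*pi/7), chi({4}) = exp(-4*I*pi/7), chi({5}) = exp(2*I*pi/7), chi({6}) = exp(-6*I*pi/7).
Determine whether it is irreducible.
Irreducible: <chi, chi> = 1.

Proof sketch: <chi, chi> = (1/|G|) sum_C |C| * |chi(C)|^2 = (1/7)[1*|1|^2 + 1*|exp(6*I*pi/7)|^2 + 1*|exp(-2*I*pi/7)|^2 + 1*|exp(4*I*pi/7)|^2 + 1*|exp(-4*I*pi/7)|^2 + 1*|exp(2*I*pi/7)|^2 + 1*|exp(-6*I*pi/7)|^2]
  = (1/7)[(1) + (1) + (1) + (1) + (1) + (1) + (1)] = 7/7 = 1.
(Exp terms are combined using exp(i*s)*conj(exp(i*t)) = exp(i*(s-t)), and sums of them are collapsed using the identity that for every m > 1 the m distinct m-th roots of unity sum to 0, e.g. 1 + exp(2*I*pi/3) + exp(-2*I*pi/3) = 0.)
A character is irreducible iff <chi, chi> = 1, so this representation is irreducible.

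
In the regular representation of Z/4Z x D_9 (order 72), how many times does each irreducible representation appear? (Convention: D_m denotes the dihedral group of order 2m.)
Each irreducible V_i of dimension d_i appears with multiplicity d_i, i.e. rho_reg = (direct sum over all irreducibles V_i) d_i V_i. The irreducible dimensions for Z/4Z x D_9 are 1, 1, 1, 1, 1, 1, 1, 1, 2, 2, 2, 2, 2, 2, 2, 2, 2, 2, 2, 2, 2, 2, 2, 2: 8 irreducibles of dimension 1, each with multiplicity 1; 16 irreducibles of dimension 2, each with multiplicity 2. Total dimension 8*1*1 + 16*2*2 = 72 = |G|.

Derivation: General theorem: in the regular representation of a finite group G, each irreducible appears with multiplicity equal to its dimension. Check: dim(rho_reg) = sum d_i^2 = 1 + 1 + 1 + 1 + 1 + 1 + 1 + 1 + 4 + 4 + 4 + 4 + 4 + 4 + 4 + 4 + 4 + 4 + 4 + 4 + 4 + 4 + 4 + 4 = 72 = |G|.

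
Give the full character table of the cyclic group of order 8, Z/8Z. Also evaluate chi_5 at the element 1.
Character table of Z/8Z (irreps indexed chi_0,...,chi_7 with chi_k(m) = zeta_8^(k*m), zeta_8 = exp(2*pi*i/8)):
  irrep \ class  {0} (size 1)  {1} (size 1)    {2} (size 1)  {3} (size 1)    {4} (size 1)  {5} (size 1)    {6} (size 1)  {7} (size 1)  
  chi_0          1             1               1             1               1             1               1             1             
  chi_1          1             exp(I*pi/4)     I             exp(3*I*pi/4)   -1            exp(-3*I*pi/4)  -I            exp(-I*pi/4)  
  chi_2          1             I               -1            -I              1             I               -1            -I            
  chi_3          1             exp(3*I*pi/4)   -I            exp(I*pi/4)     -1            exp(-I*pi/4)    I             exp(-3*I*pi/4)
  chi_4          1             -1              1             -1              1             -1              1             -1            
  chi_5          1             exp(-3*I*pi/4)  I             exp(-I*pi/4)    -1            exp(I*pi/4)     -I            exp(3*I*pi/4) 
  chi_6          1             -I              -1            I               1             -I              -1            I             
  chi_7          1             exp(-I*pi/4)    -I            exp(-3*I*pi/4)  -1            exp(3*I*pi/4)   I             exp(I*pi/4)   

Spot check: chi_5(1) = zeta_8^(5*1) = zeta_8^5 = exp(-3*I*pi/4).

Details: Z/8Z is abelian, so all 8 irreducible complex representations are 1-dimensional. They are given by chi_k(m) = zeta_8^(k*m) for k = 0,...,7. Row orthogonality: sum_m chi_k(m) conj(chi_l(m)) = 8 * [k = l].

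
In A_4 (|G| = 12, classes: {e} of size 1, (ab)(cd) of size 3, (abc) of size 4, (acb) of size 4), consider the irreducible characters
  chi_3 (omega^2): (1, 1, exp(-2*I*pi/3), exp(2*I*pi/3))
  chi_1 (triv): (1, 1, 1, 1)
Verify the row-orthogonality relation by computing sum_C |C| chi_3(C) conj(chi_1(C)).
Sum = 0; so <chi_3, chi_1> = 0 (distinct irreducibles are orthogonal).

Derivation: Compute term by term over conjugacy classes (|C| * chi_3(C) * conj(chi_1(C))):
  1*(1)*conj(1) + 3*(1)*conj(1) + 4*(exp(-2*I*pi/3))*conj(1) + 4*(exp(2*I*pi/3))*conj(1)
  = (1) + (3) + (4*exp(-2*I*pi/3)) + (4*exp(2*I*pi/3))
  = 0.
(Exp terms are combined using exp(i*s)*conj(exp(i*t)) = exp(i*(s-t)), and sums of them are collapsed using the identity that for every m > 1 the m distinct m-th roots of unity sum to 0, e.g. 1 + exp(2*I*pi/3) + exp(-2*I*pi/3) = 0.)
Dividing by |G| = 12 gives 0/12 = 0, matching the row-orthogonality relation <chi_3, chi_1> = [chi_3 = chi_1].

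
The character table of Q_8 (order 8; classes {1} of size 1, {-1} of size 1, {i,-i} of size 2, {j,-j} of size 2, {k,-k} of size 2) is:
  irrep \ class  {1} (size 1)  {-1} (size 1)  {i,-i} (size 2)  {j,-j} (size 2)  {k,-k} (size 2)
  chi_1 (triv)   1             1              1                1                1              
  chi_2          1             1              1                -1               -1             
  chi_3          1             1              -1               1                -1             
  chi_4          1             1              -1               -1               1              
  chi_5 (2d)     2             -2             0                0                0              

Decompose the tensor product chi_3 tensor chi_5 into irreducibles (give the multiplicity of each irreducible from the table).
chi_3 tensor chi_5 = chi_5 (all other irreducibles have multiplicity 0).

Argument: The character of a tensor product is the pointwise product (chi_3 * chi_5)(C) = chi_3(C) * chi_5(C):
  {1}: (1)*(2), {-1}: (1)*(-2), {i,-i}: (-1)*(0), {j,-j}: (1)*(0), {k,-k}: (-1)*(0)
so (chi_3 * chi_5) takes values
  {1} -> 2, {-1} -> -2, {i,-i} -> 0, {j,-j} -> 0, {k,-k} -> 0.
Now take the inner product of this character with each irreducible chi from the table, <chi_3*chi_5, chi> = (1/8) sum_C |C| (chi_3*chi_5)(C) conj(chi(C)):
  <chi_3*chi_5, chi_1> = (1/8)[1*(2)*conj(1) + 1*(-2)*conj(1) + 2*(0)*conj(1) + 2*(0)*conj(1) + 2*(0)*conj(1)]
      = (1/8)[(2) + (-2) + (0) + (0) + (0)] = 0/8 = 0
  <chi_3*chi_5, chi_2> = (1/8)[1*(2)*conj(1) + 1*(-2)*conj(1) + 2*(0)*conj(1) + 2*(0)*conj(-1) + 2*(0)*conj(-1)]
      = (1/8)[(2) + (-2) + (0) + (0) + (0)] = 0/8 = 0
  <chi_3*chi_5, chi_3> = (1/8)[1*(2)*conj(1) + 1*(-2)*conj(1) + 2*(0)*conj(-1) + 2*(0)*conj(1) + 2*(0)*conj(-1)]
      = (1/8)[(2) + (-2) + (0) + (0) + (0)] = 0/8 = 0
  <chi_3*chi_5, chi_4> = (1/8)[1*(2)*conj(1) + 1*(-2)*conj(1) + 2*(0)*conj(-1) + 2*(0)*conj(-1) + 2*(0)*conj(1)]
      = (1/8)[(2) + (-2) + (0) + (0) + (0)] = 0/8 = 0
  <chi_3*chi_5, chi_5> = (1/8)[1*(2)*conj(2) + 1*(-2)*conj(-2) + 2*(0)*conj(0) + 2*(0)*conj(0) + 2*(0)*conj(0)]
      = (1/8)[(4) + (4) + (0) + (0) + (0)] = 8/8 = 1
Hence the multiplicities are chi_5: 1. Dimension check: dim(chi_3)*dim(chi_5) = 1*2 = 2 and sum (mult * dim) = 1*2 = 2.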